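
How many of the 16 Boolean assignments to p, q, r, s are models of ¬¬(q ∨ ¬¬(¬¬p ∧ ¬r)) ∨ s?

13

Initial set: {(¬¬(q ∨ ¬¬(¬¬p ∧ ¬r)) ∨ s)}.
(¬¬(q ∨ ¬¬(¬¬p ∧ ¬r)) ∨ s): β-rule — branch into ¬¬(q ∨ ¬¬(¬¬p ∧ ¬r))  //  s.
  branch 1 (add ¬¬(q ∨ ¬¬(¬¬p ∧ ¬r))):
    ¬¬(q ∨ ¬¬(¬¬p ∧ ¬r)): drop double negation, giving (q ∨ ¬¬(¬¬p ∧ ¬r)).
    (q ∨ ¬¬(¬¬p ∧ ¬r)): β-rule — branch into q  //  ¬¬(¬¬p ∧ ¬r).
      branch 1.1 (add q):
        ○ open, literals {q=true}.
      branch 1.2 (add ¬¬(¬¬p ∧ ¬r)):
        ¬¬(¬¬p ∧ ¬r): drop double negation, giving (¬¬p ∧ ¬r).
        (¬¬p ∧ ¬r): α-rule — add ¬¬p, ¬r.
        ¬¬p: drop double negation, giving p.
        ○ open, literals {p=true, r=false}.
  branch 2 (add s):
    ○ open, literals {s=true}.
0 branches closed, 3 open.
Each open branch fixes some atoms; the unmentioned ones are free. Counting distinct full assignments: branch {q=true} (p, r, s) contributes 8 new; branch {p=true, r=false} (q, s) contributes 2 new; branch {s=true} (p, q, r) contributes 3 new. Total: 13.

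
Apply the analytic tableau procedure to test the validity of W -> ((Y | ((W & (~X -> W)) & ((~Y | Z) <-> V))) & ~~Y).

Not valid

Assume the negation and expand:
Initial set: {~(W -> ((Y | ((W & (~X -> W)) & ((~Y | Z) <-> V))) & ~~Y))}.
~(W -> ((Y | ((W & (~X -> W)) & ((~Y | Z) <-> V))) & ~~Y)): α-rule — add W, ~((Y | ((W & (~X -> W)) & ((~Y | Z) <-> V))) & ~~Y).
~((Y | ((W & (~X -> W)) & ((~Y | Z) <-> V))) & ~~Y): β-rule — branch into ~(Y | ((W & (~X -> W)) & ((~Y | Z) <-> V)))  //  ~~~Y.
  branch 1 (add ~(Y | ((W & (~X -> W)) & ((~Y | Z) <-> V)))):
    ~(Y | ((W & (~X -> W)) & ((~Y | Z) <-> V))): α-rule — add ~Y, ~((W & (~X -> W)) & ((~Y | Z) <-> V)).
    ~((W & (~X -> W)) & ((~Y | Z) <-> V)): β-rule — branch into ~(W & (~X -> W))  //  ~((~Y | Z) <-> V).
      branch 1.1 (add ~(W & (~X -> W))):
        ~(W & (~X -> W)): β-rule — branch into ~W  //  ~(~X -> W).
          branch 1.1.1 (add ~W):
            × closes — contains both W and ~W.
          branch 1.1.2 (add ~(~X -> W)):
            ~(~X -> W): α-rule — add ~X, ~W.
            × closes — contains both W and ~W.
      branch 1.2 (add ~((~Y | Z) <-> V)):
        ~((~Y | Z) <-> V): β-rule — branch into (~Y | Z), ~V  //  ~(~Y | Z), V.
          branch 1.2.1 (add (~Y | Z), ~V):
            (~Y | Z): β-rule — branch into ~Y  //  Z.
              branch 1.2.1.1 (add ~Y):
                ○ open, literals {V=false, W=true, Y=false}.
              branch 1.2.1.2 (add Z):
                ○ open, literals {V=false, W=true, Y=false, Z=true}.
          branch 1.2.2 (add ~(~Y | Z), V):
            ~(~Y | Z): α-rule — add ~~Y, ~Z.
            × closes — contains both Y and ~Y.
  branch 2 (add ~~~Y):
    ~~~Y: drop double negation, giving ~Y.
    ○ open, literals {W=true, Y=false}.
3 branches closed, 3 open.
An open branch gives a countermodel: V=false, W=true, Y=false (unmentioned atoms arbitrary); under it the original formula is false.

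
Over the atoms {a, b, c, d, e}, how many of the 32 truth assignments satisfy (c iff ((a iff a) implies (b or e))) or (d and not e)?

Initial set: {((c iff ((a iff a) implies (b or e))) or (d and not e))}.
((c iff ((a iff a) implies (b or e))) or (d and not e)): β-rule — branch into (c iff ((a iff a) implies (b or e)))  //  (d and not e).
  branch 1 (add (c iff ((a iff a) implies (b or e)))):
    (c iff ((a iff a) implies (b or e))): β-rule — branch into c, ((a iff a) implies (b or e))  //  not c, not ((a iff a) implies (b or e)).
      branch 1.1 (add c, ((a iff a) implies (b or e))):
        ((a iff a) implies (b or e)): β-rule — branch into not (a iff a)  //  (b or e).
          branch 1.1.1 (add not (a iff a)):
            not (a iff a): β-rule — branch into a, not a  //  not a, a.
              branch 1.1.1.1 (add a, not a):
                × closes — contains both a and not a.
              branch 1.1.1.2 (add not a, a):
                × closes — contains both a and not a.
          branch 1.1.2 (add (b or e)):
            (b or e): β-rule — branch into b  //  e.
              branch 1.1.2.1 (add b):
                ○ open, literals {b=true, c=true}.
              branch 1.1.2.2 (add e):
                ○ open, literals {c=true, e=true}.
      branch 1.2 (add not c, not ((a iff a) implies (b or e))):
        not ((a iff a) implies (b or e)): α-rule — add (a iff a), not (b or e).
        not (b or e): α-rule — add not b, not e.
        (a iff a): β-rule — branch into a, a  //  not a, not a.
          branch 1.2.1 (add a, a):
            ○ open, literals {a=true, b=false, c=false, e=false}.
          branch 1.2.2 (add not a, not a):
            ○ open, literals {a=false, b=false, c=false, e=false}.
  branch 2 (add (d and not e)):
    (d and not e): α-rule — add d, not e.
    ○ open, literals {d=true, e=false}.
2 branches closed, 5 open.
Each open branch fixes some atoms; the unmentioned ones are free. Counting distinct full assignments: branch {b=true, c=true} (a, d, e) contributes 8 new; branch {c=true, e=true} (a, b, d) contributes 4 new; branch {a=true, b=false, c=false, e=false} (d) contributes 2 new; branch {a=false, b=false, c=false, e=false} (d) contributes 2 new; branch {d=true, e=false} (a, b, c) contributes 4 new. Total: 20.

20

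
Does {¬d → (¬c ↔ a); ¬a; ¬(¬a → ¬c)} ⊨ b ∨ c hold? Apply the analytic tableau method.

Initial set: {(¬d → (¬c ↔ a)); ¬a; ¬(¬a → ¬c); ¬(b ∨ c)}.
¬(¬a → ¬c): α-rule — add ¬a, ¬¬c.
¬(b ∨ c): α-rule — add ¬b, ¬c.
× closes — contains both c and ¬c.
All 1 branch closes.
Every branch closed, so the premises entail the conclusion.

Yes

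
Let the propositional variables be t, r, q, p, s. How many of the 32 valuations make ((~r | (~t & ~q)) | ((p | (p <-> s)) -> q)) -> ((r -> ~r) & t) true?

Initial set: {(((~r | (~t & ~q)) | ((p | (p <-> s)) -> q)) -> ((r -> ~r) & t))}.
(((~r | (~t & ~q)) | ((p | (p <-> s)) -> q)) -> ((r -> ~r) & t)): β-rule — branch into ~((~r | (~t & ~q)) | ((p | (p <-> s)) -> q))  //  ((r -> ~r) & t).
  branch 1 (add ~((~r | (~t & ~q)) | ((p | (p <-> s)) -> q))):
    ~((~r | (~t & ~q)) | ((p | (p <-> s)) -> q)): α-rule — add ~(~r | (~t & ~q)), ~((p | (p <-> s)) -> q).
    ~(~r | (~t & ~q)): α-rule — add ~~r, ~(~t & ~q).
    ~((p | (p <-> s)) -> q): α-rule — add (p | (p <-> s)), ~q.
    ~(~t & ~q): β-rule — branch into ~~t  //  ~~q.
      branch 1.1 (add ~~t):
        (p | (p <-> s)): β-rule — branch into p  //  (p <-> s).
          branch 1.1.1 (add p):
            ○ open, literals {p=true, q=false, r=true, t=true}.
          branch 1.1.2 (add (p <-> s)):
            (p <-> s): β-rule — branch into p, s  //  ~p, ~s.
              branch 1.1.2.1 (add p, s):
                ○ open, literals {p=true, q=false, r=true, s=true, t=true}.
              branch 1.1.2.2 (add ~p, ~s):
                ○ open, literals {p=false, q=false, r=true, s=false, t=true}.
      branch 1.2 (add ~~q):
        × closes — contains both q and ~q.
  branch 2 (add ((r -> ~r) & t)):
    ((r -> ~r) & t): α-rule — add (r -> ~r), t.
    (r -> ~r): β-rule — branch into ~r  //  ~r.
      branch 2.1 (add ~r):
        ○ open, literals {r=false, t=true}.
      branch 2.2 (add ~r):
        ○ open, literals {r=false, t=true}.
1 branch closed, 5 open.
Each open branch fixes some atoms; the unmentioned ones are free. Counting distinct full assignments: branch {p=true, q=false, r=true, t=true} (s) contributes 2 new; branch {p=true, q=false, r=true, s=true, t=true} (none free) contributes 0 new; branch {p=false, q=false, r=true, s=false, t=true} (none free) contributes 1 new; branch {r=false, t=true} (q, p, s) contributes 8 new; branch {r=false, t=true} (q, p, s) contributes 0 new. Total: 11.

11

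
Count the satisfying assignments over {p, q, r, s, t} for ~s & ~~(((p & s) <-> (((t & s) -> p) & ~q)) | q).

Initial set: {(~s & ~~(((p & s) <-> (((t & s) -> p) & ~q)) | q))}.
(~s & ~~(((p & s) <-> (((t & s) -> p) & ~q)) | q)): α-rule — add ~s, ~~(((p & s) <-> (((t & s) -> p) & ~q)) | q).
~~(((p & s) <-> (((t & s) -> p) & ~q)) | q): drop double negation, giving (((p & s) <-> (((t & s) -> p) & ~q)) | q).
(((p & s) <-> (((t & s) -> p) & ~q)) | q): β-rule — branch into ((p & s) <-> (((t & s) -> p) & ~q))  //  q.
  branch 1 (add ((p & s) <-> (((t & s) -> p) & ~q))):
    ((p & s) <-> (((t & s) -> p) & ~q)): β-rule — branch into (p & s), (((t & s) -> p) & ~q)  //  ~(p & s), ~(((t & s) -> p) & ~q).
      branch 1.1 (add (p & s), (((t & s) -> p) & ~q)):
        (p & s): α-rule — add p, s.
        × closes — contains both s and ~s.
      branch 1.2 (add ~(p & s), ~(((t & s) -> p) & ~q)):
        ~(p & s): β-rule — branch into ~p  //  ~s.
          branch 1.2.1 (add ~p):
            ~(((t & s) -> p) & ~q): β-rule — branch into ~((t & s) -> p)  //  ~~q.
              branch 1.2.1.1 (add ~((t & s) -> p)):
                ~((t & s) -> p): α-rule — add (t & s), ~p.
                (t & s): α-rule — add t, s.
                × closes — contains both s and ~s.
              branch 1.2.1.2 (add ~~q):
                ○ open, literals {p=0, q=1, s=0}.
          branch 1.2.2 (add ~s):
            ~(((t & s) -> p) & ~q): β-rule — branch into ~((t & s) -> p)  //  ~~q.
              branch 1.2.2.1 (add ~((t & s) -> p)):
                ~((t & s) -> p): α-rule — add (t & s), ~p.
                (t & s): α-rule — add t, s.
                × closes — contains both s and ~s.
              branch 1.2.2.2 (add ~~q):
                ○ open, literals {q=1, s=0}.
  branch 2 (add q):
    ○ open, literals {q=1, s=0}.
3 branches closed, 3 open.
Each open branch fixes some atoms; the unmentioned ones are free. Counting distinct full assignments: branch {p=0, q=1, s=0} (r, t) contributes 4 new; branch {q=1, s=0} (p, r, t) contributes 4 new; branch {q=1, s=0} (p, r, t) contributes 0 new. Total: 8.

8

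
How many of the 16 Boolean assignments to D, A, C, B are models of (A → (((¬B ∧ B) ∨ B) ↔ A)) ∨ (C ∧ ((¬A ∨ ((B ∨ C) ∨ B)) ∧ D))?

13

Initial set: {((A → (((¬B ∧ B) ∨ B) ↔ A)) ∨ (C ∧ ((¬A ∨ ((B ∨ C) ∨ B)) ∧ D)))}.
((A → (((¬B ∧ B) ∨ B) ↔ A)) ∨ (C ∧ ((¬A ∨ ((B ∨ C) ∨ B)) ∧ D))): β-rule — branch into (A → (((¬B ∧ B) ∨ B) ↔ A))  //  (C ∧ ((¬A ∨ ((B ∨ C) ∨ B)) ∧ D)).
  branch 1 (add (A → (((¬B ∧ B) ∨ B) ↔ A))):
    (A → (((¬B ∧ B) ∨ B) ↔ A)): β-rule — branch into ¬A  //  (((¬B ∧ B) ∨ B) ↔ A).
      branch 1.1 (add ¬A):
        ○ open, literals {A=false}.
      branch 1.2 (add (((¬B ∧ B) ∨ B) ↔ A)):
        (((¬B ∧ B) ∨ B) ↔ A): β-rule — branch into ((¬B ∧ B) ∨ B), A  //  ¬((¬B ∧ B) ∨ B), ¬A.
          branch 1.2.1 (add ((¬B ∧ B) ∨ B), A):
            ((¬B ∧ B) ∨ B): β-rule — branch into (¬B ∧ B)  //  B.
              branch 1.2.1.1 (add (¬B ∧ B)):
                (¬B ∧ B): α-rule — add ¬B, B.
                × closes — contains both B and ¬B.
              branch 1.2.1.2 (add B):
                ○ open, literals {A=true, B=true}.
          branch 1.2.2 (add ¬((¬B ∧ B) ∨ B), ¬A):
            ¬((¬B ∧ B) ∨ B): α-rule — add ¬(¬B ∧ B), ¬B.
            ¬(¬B ∧ B): β-rule — branch into ¬¬B  //  ¬B.
              branch 1.2.2.1 (add ¬¬B):
                × closes — contains both B and ¬B.
              branch 1.2.2.2 (add ¬B):
                ○ open, literals {A=false, B=false}.
  branch 2 (add (C ∧ ((¬A ∨ ((B ∨ C) ∨ B)) ∧ D))):
    (C ∧ ((¬A ∨ ((B ∨ C) ∨ B)) ∧ D)): α-rule — add C, ((¬A ∨ ((B ∨ C) ∨ B)) ∧ D).
    ((¬A ∨ ((B ∨ C) ∨ B)) ∧ D): α-rule — add (¬A ∨ ((B ∨ C) ∨ B)), D.
    (¬A ∨ ((B ∨ C) ∨ B)): β-rule — branch into ¬A  //  ((B ∨ C) ∨ B).
      branch 2.1 (add ¬A):
        ○ open, literals {A=false, C=true, D=true}.
      branch 2.2 (add ((B ∨ C) ∨ B)):
        ((B ∨ C) ∨ B): β-rule — branch into (B ∨ C)  //  B.
          branch 2.2.1 (add (B ∨ C)):
            (B ∨ C): β-rule — branch into B  //  C.
              branch 2.2.1.1 (add B):
                ○ open, literals {B=true, C=true, D=true}.
              branch 2.2.1.2 (add C):
                ○ open, literals {C=true, D=true}.
          branch 2.2.2 (add B):
            ○ open, literals {B=true, C=true, D=true}.
2 branches closed, 7 open.
Each open branch fixes some atoms; the unmentioned ones are free. Counting distinct full assignments: branch {A=false} (D, C, B) contributes 8 new; branch {A=true, B=true} (D, C) contributes 4 new; branch {A=false, B=false} (D, C) contributes 0 new; branch {A=false, C=true, D=true} (B) contributes 0 new; branch {B=true, C=true, D=true} (A) contributes 0 new; branch {C=true, D=true} (A, B) contributes 1 new; branch {B=true, C=true, D=true} (A) contributes 0 new. Total: 13.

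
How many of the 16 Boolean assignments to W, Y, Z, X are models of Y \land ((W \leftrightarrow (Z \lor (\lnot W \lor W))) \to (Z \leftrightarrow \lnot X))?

Initial set: {(Y \land ((W \leftrightarrow (Z \lor (\lnot W \lor W))) \to (Z \leftrightarrow \lnot X)))}.
(Y \land ((W \leftrightarrow (Z \lor (\lnot W \lor W))) \to (Z \leftrightarrow \lnot X))): α-rule — add Y, ((W \leftrightarrow (Z \lor (\lnot W \lor W))) \to (Z \leftrightarrow \lnot X)).
((W \leftrightarrow (Z \lor (\lnot W \lor W))) \to (Z \leftrightarrow \lnot X)): β-rule — branch into \lnot (W \leftrightarrow (Z \lor (\lnot W \lor W)))  //  (Z \leftrightarrow \lnot X).
  branch 1 (add \lnot (W \leftrightarrow (Z \lor (\lnot W \lor W)))):
    \lnot (W \leftrightarrow (Z \lor (\lnot W \lor W))): β-rule — branch into W, \lnot (Z \lor (\lnot W \lor W))  //  \lnot W, (Z \lor (\lnot W \lor W)).
      branch 1.1 (add W, \lnot (Z \lor (\lnot W \lor W))):
        \lnot (Z \lor (\lnot W \lor W)): α-rule — add \lnot Z, \lnot (\lnot W \lor W).
        \lnot (\lnot W \lor W): α-rule — add \lnot \lnot W, \lnot W.
        × closes — contains both W and \lnot W.
      branch 1.2 (add \lnot W, (Z \lor (\lnot W \lor W))):
        (Z \lor (\lnot W \lor W)): β-rule — branch into Z  //  (\lnot W \lor W).
          branch 1.2.1 (add Z):
            ○ open, literals {W=false, Y=true, Z=true}.
          branch 1.2.2 (add (\lnot W \lor W)):
            (\lnot W \lor W): β-rule — branch into \lnot W  //  W.
              branch 1.2.2.1 (add \lnot W):
                ○ open, literals {W=false, Y=true}.
              branch 1.2.2.2 (add W):
                × closes — contains both W and \lnot W.
  branch 2 (add (Z \leftrightarrow \lnot X)):
    (Z \leftrightarrow \lnot X): β-rule — branch into Z, \lnot X  //  \lnot Z, \lnot \lnot X.
      branch 2.1 (add Z, \lnot X):
        ○ open, literals {X=false, Y=true, Z=true}.
      branch 2.2 (add \lnot Z, \lnot \lnot X):
        ○ open, literals {X=true, Y=true, Z=false}.
2 branches closed, 4 open.
Each open branch fixes some atoms; the unmentioned ones are free. Counting distinct full assignments: branch {W=false, Y=true, Z=true} (X) contributes 2 new; branch {W=false, Y=true} (Z, X) contributes 2 new; branch {X=false, Y=true, Z=true} (W) contributes 1 new; branch {X=true, Y=true, Z=false} (W) contributes 1 new. Total: 6.

6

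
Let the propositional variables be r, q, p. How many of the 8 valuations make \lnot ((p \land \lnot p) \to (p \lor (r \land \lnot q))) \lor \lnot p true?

4

Initial set: {T (\lnot ((p \land \lnot p) \to (p \lor (r \land \lnot q))) \lor \lnot p)}.
T (\lnot ((p \land \lnot p) \to (p \lor (r \land \lnot q))) \lor \lnot p): β-rule — branch into T \lnot ((p \land \lnot p) \to (p \lor (r \land \lnot q)))  //  T \lnot p.
  branch 1 (add T \lnot ((p \land \lnot p) \to (p \lor (r \land \lnot q)))):
    T \lnot ((p \land \lnot p) \to (p \lor (r \land \lnot q))): α-rule — add T (p \land \lnot p), F (p \lor (r \land \lnot q)).
    T (p \land \lnot p): α-rule — add T p, T \lnot p.
    × closes — contains both p and \lnot p.
  branch 2 (add T \lnot p):
    ○ open, literals {p=0}.
1 branch closed, 1 open.
Each open branch fixes some atoms; the unmentioned ones are free. Counting distinct full assignments: branch {p=0} (r, q) contributes 4 new. Total: 4.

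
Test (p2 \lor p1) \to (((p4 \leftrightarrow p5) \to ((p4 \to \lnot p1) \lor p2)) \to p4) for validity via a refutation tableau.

Not valid

Assume the negation and expand:
Initial set: {\lnot ((p2 \lor p1) \to (((p4 \leftrightarrow p5) \to ((p4 \to \lnot p1) \lor p2)) \to p4))}.
\lnot ((p2 \lor p1) \to (((p4 \leftrightarrow p5) \to ((p4 \to \lnot p1) \lor p2)) \to p4)): α-rule — add (p2 \lor p1), \lnot (((p4 \leftrightarrow p5) \to ((p4 \to \lnot p1) \lor p2)) \to p4).
\lnot (((p4 \leftrightarrow p5) \to ((p4 \to \lnot p1) \lor p2)) \to p4): α-rule — add ((p4 \leftrightarrow p5) \to ((p4 \to \lnot p1) \lor p2)), \lnot p4.
(p2 \lor p1): β-rule — branch into p2  //  p1.
  branch 1 (add p2):
    ((p4 \leftrightarrow p5) \to ((p4 \to \lnot p1) \lor p2)): β-rule — branch into \lnot (p4 \leftrightarrow p5)  //  ((p4 \to \lnot p1) \lor p2).
      branch 1.1 (add \lnot (p4 \leftrightarrow p5)):
        \lnot (p4 \leftrightarrow p5): β-rule — branch into p4, \lnot p5  //  \lnot p4, p5.
          branch 1.1.1 (add p4, \lnot p5):
            × closes — contains both p4 and \lnot p4.
          branch 1.1.2 (add \lnot p4, p5):
            ○ open, literals {p2=1, p4=0, p5=1}.
      branch 1.2 (add ((p4 \to \lnot p1) \lor p2)):
        ((p4 \to \lnot p1) \lor p2): β-rule — branch into (p4 \to \lnot p1)  //  p2.
          branch 1.2.1 (add (p4 \to \lnot p1)):
            (p4 \to \lnot p1): β-rule — branch into \lnot p4  //  \lnot p1.
              branch 1.2.1.1 (add \lnot p4):
                ○ open, literals {p2=1, p4=0}.
              branch 1.2.1.2 (add \lnot p1):
                ○ open, literals {p1=0, p2=1, p4=0}.
          branch 1.2.2 (add p2):
            ○ open, literals {p2=1, p4=0}.
  branch 2 (add p1):
    ((p4 \leftrightarrow p5) \to ((p4 \to \lnot p1) \lor p2)): β-rule — branch into \lnot (p4 \leftrightarrow p5)  //  ((p4 \to \lnot p1) \lor p2).
      branch 2.1 (add \lnot (p4 \leftrightarrow p5)):
        \lnot (p4 \leftrightarrow p5): β-rule — branch into p4, \lnot p5  //  \lnot p4, p5.
          branch 2.1.1 (add p4, \lnot p5):
            × closes — contains both p4 and \lnot p4.
          branch 2.1.2 (add \lnot p4, p5):
            ○ open, literals {p1=1, p4=0, p5=1}.
      branch 2.2 (add ((p4 \to \lnot p1) \lor p2)):
        ((p4 \to \lnot p1) \lor p2): β-rule — branch into (p4 \to \lnot p1)  //  p2.
          branch 2.2.1 (add (p4 \to \lnot p1)):
            (p4 \to \lnot p1): β-rule — branch into \lnot p4  //  \lnot p1.
              branch 2.2.1.1 (add \lnot p4):
                ○ open, literals {p1=1, p4=0}.
              branch 2.2.1.2 (add \lnot p1):
                × closes — contains both p1 and \lnot p1.
          branch 2.2.2 (add p2):
            ○ open, literals {p1=1, p2=1, p4=0}.
3 branches closed, 7 open.
An open branch gives a countermodel: p2=1, p4=0, p5=1 (unmentioned atoms arbitrary); under it the original formula is false.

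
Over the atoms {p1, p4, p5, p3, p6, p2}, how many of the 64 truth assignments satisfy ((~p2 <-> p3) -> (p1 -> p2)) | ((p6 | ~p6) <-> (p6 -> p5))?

Initial set: {(((~p2 <-> p3) -> (p1 -> p2)) | ((p6 | ~p6) <-> (p6 -> p5)))}.
(((~p2 <-> p3) -> (p1 -> p2)) | ((p6 | ~p6) <-> (p6 -> p5))): β-rule — branch into ((~p2 <-> p3) -> (p1 -> p2))  //  ((p6 | ~p6) <-> (p6 -> p5)).
  branch 1 (add ((~p2 <-> p3) -> (p1 -> p2))):
    ((~p2 <-> p3) -> (p1 -> p2)): β-rule — branch into ~(~p2 <-> p3)  //  (p1 -> p2).
      branch 1.1 (add ~(~p2 <-> p3)):
        ~(~p2 <-> p3): β-rule — branch into ~p2, ~p3  //  ~~p2, p3.
          branch 1.1.1 (add ~p2, ~p3):
            ○ open, literals {p2=F, p3=F}.
          branch 1.1.2 (add ~~p2, p3):
            ○ open, literals {p2=T, p3=T}.
      branch 1.2 (add (p1 -> p2)):
        (p1 -> p2): β-rule — branch into ~p1  //  p2.
          branch 1.2.1 (add ~p1):
            ○ open, literals {p1=F}.
          branch 1.2.2 (add p2):
            ○ open, literals {p2=T}.
  branch 2 (add ((p6 | ~p6) <-> (p6 -> p5))):
    ((p6 | ~p6) <-> (p6 -> p5)): β-rule — branch into (p6 | ~p6), (p6 -> p5)  //  ~(p6 | ~p6), ~(p6 -> p5).
      branch 2.1 (add (p6 | ~p6), (p6 -> p5)):
        (p6 | ~p6): β-rule — branch into p6  //  ~p6.
          branch 2.1.1 (add p6):
            (p6 -> p5): β-rule — branch into ~p6  //  p5.
              branch 2.1.1.1 (add ~p6):
                × closes — contains both p6 and ~p6.
              branch 2.1.1.2 (add p5):
                ○ open, literals {p5=T, p6=T}.
          branch 2.1.2 (add ~p6):
            (p6 -> p5): β-rule — branch into ~p6  //  p5.
              branch 2.1.2.1 (add ~p6):
                ○ open, literals {p6=F}.
              branch 2.1.2.2 (add p5):
                ○ open, literals {p5=T, p6=F}.
      branch 2.2 (add ~(p6 | ~p6), ~(p6 -> p5)):
        ~(p6 | ~p6): α-rule — add ~p6, ~~p6.
        × closes — contains both p6 and ~p6.
2 branches closed, 7 open.
Each open branch fixes some atoms; the unmentioned ones are free. Counting distinct full assignments: branch {p2=F, p3=F} (p1, p4, p5, p6) contributes 16 new; branch {p2=T, p3=T} (p1, p4, p5, p6) contributes 16 new; branch {p1=F} (p4, p5, p3, p6, p2) contributes 16 new; branch {p2=T} (p1, p4, p5, p3, p6) contributes 8 new; branch {p5=T, p6=T} (p1, p4, p3, p2) contributes 2 new; branch {p6=F} (p1, p4, p5, p3, p2) contributes 4 new; branch {p5=T, p6=F} (p1, p4, p3, p2) contributes 0 new. Total: 62.

62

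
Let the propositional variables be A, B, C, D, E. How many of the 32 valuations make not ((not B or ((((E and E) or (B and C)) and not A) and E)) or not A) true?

8

Initial set: {not ((not B or ((((E and E) or (B and C)) and not A) and E)) or not A)}.
not ((not B or ((((E and E) or (B and C)) and not A) and E)) or not A): α-rule — add not (not B or ((((E and E) or (B and C)) and not A) and E)), not not A.
not (not B or ((((E and E) or (B and C)) and not A) and E)): α-rule — add not not B, not ((((E and E) or (B and C)) and not A) and E).
not ((((E and E) or (B and C)) and not A) and E): β-rule — branch into not (((E and E) or (B and C)) and not A)  //  not E.
  branch 1 (add not (((E and E) or (B and C)) and not A)):
    not (((E and E) or (B and C)) and not A): β-rule — branch into not ((E and E) or (B and C))  //  not not A.
      branch 1.1 (add not ((E and E) or (B and C))):
        not ((E and E) or (B and C)): α-rule — add not (E and E), not (B and C).
        not (E and E): β-rule — branch into not E  //  not E.
          branch 1.1.1 (add not E):
            not (B and C): β-rule — branch into not B  //  not C.
              branch 1.1.1.1 (add not B):
                × closes — contains both B and not B.
              branch 1.1.1.2 (add not C):
                ○ open, literals {A=1, B=1, C=0, E=0}.
          branch 1.1.2 (add not E):
            not (B and C): β-rule — branch into not B  //  not C.
              branch 1.1.2.1 (add not B):
                × closes — contains both B and not B.
              branch 1.1.2.2 (add not C):
                ○ open, literals {A=1, B=1, C=0, E=0}.
      branch 1.2 (add not not A):
        ○ open, literals {A=1, B=1}.
  branch 2 (add not E):
    ○ open, literals {A=1, B=1, E=0}.
2 branches closed, 4 open.
Each open branch fixes some atoms; the unmentioned ones are free. Counting distinct full assignments: branch {A=1, B=1, C=0, E=0} (D) contributes 2 new; branch {A=1, B=1, C=0, E=0} (D) contributes 0 new; branch {A=1, B=1} (C, D, E) contributes 6 new; branch {A=1, B=1, E=0} (C, D) contributes 0 new. Total: 8.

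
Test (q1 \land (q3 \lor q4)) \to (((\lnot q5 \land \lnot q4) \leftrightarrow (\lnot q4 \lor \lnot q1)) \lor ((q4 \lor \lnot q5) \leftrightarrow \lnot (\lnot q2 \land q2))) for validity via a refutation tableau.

Assume the negation and expand:
Initial set: {\lnot ((q1 \land (q3 \lor q4)) \to (((\lnot q5 \land \lnot q4) \leftrightarrow (\lnot q4 \lor \lnot q1)) \lor ((q4 \lor \lnot q5) \leftrightarrow \lnot (\lnot q2 \land q2))))}.
\lnot ((q1 \land (q3 \lor q4)) \to (((\lnot q5 \land \lnot q4) \leftrightarrow (\lnot q4 \lor \lnot q1)) \lor ((q4 \lor \lnot q5) \leftrightarrow \lnot (\lnot q2 \land q2)))): α-rule — add (q1 \land (q3 \lor q4)), \lnot (((\lnot q5 \land \lnot q4) \leftrightarrow (\lnot q4 \lor \lnot q1)) \lor ((q4 \lor \lnot q5) \leftrightarrow \lnot (\lnot q2 \land q2))).
(q1 \land (q3 \lor q4)): α-rule — add q1, (q3 \lor q4).
\lnot (((\lnot q5 \land \lnot q4) \leftrightarrow (\lnot q4 \lor \lnot q1)) \lor ((q4 \lor \lnot q5) \leftrightarrow \lnot (\lnot q2 \land q2))): α-rule — add \lnot ((\lnot q5 \land \lnot q4) \leftrightarrow (\lnot q4 \lor \lnot q1)), \lnot ((q4 \lor \lnot q5) \leftrightarrow \lnot (\lnot q2 \land q2)).
(q3 \lor q4): β-rule — branch into q3  //  q4.
  branch 1 (add q3):
    \lnot ((\lnot q5 \land \lnot q4) \leftrightarrow (\lnot q4 \lor \lnot q1)): β-rule — branch into (\lnot q5 \land \lnot q4), \lnot (\lnot q4 \lor \lnot q1)  //  \lnot (\lnot q5 \land \lnot q4), (\lnot q4 \lor \lnot q1).
      branch 1.1 (add (\lnot q5 \land \lnot q4), \lnot (\lnot q4 \lor \lnot q1)):
        (\lnot q5 \land \lnot q4): α-rule — add \lnot q5, \lnot q4.
        \lnot (\lnot q4 \lor \lnot q1): α-rule — add \lnot \lnot q4, \lnot \lnot q1.
        × closes — contains both q4 and \lnot q4.
      branch 1.2 (add \lnot (\lnot q5 \land \lnot q4), (\lnot q4 \lor \lnot q1)):
        \lnot ((q4 \lor \lnot q5) \leftrightarrow \lnot (\lnot q2 \land q2)): β-rule — branch into (q4 \lor \lnot q5), \lnot \lnot (\lnot q2 \land q2)  //  \lnot (q4 \lor \lnot q5), \lnot (\lnot q2 \land q2).
          branch 1.2.1 (add (q4 \lor \lnot q5), \lnot \lnot (\lnot q2 \land q2)):
            \lnot \lnot (\lnot q2 \land q2): α-rule — add \lnot q2, q2.
            × closes — contains both q2 and \lnot q2.
          branch 1.2.2 (add \lnot (q4 \lor \lnot q5), \lnot (\lnot q2 \land q2)):
            \lnot (q4 \lor \lnot q5): α-rule — add \lnot q4, \lnot \lnot q5.
            \lnot (\lnot q5 \land \lnot q4): β-rule — branch into \lnot \lnot q5  //  \lnot \lnot q4.
              branch 1.2.2.1 (add \lnot \lnot q5):
                (\lnot q4 \lor \lnot q1): β-rule — branch into \lnot q4  //  \lnot q1.
                  branch 1.2.2.1.1 (add \lnot q4):
                    \lnot (\lnot q2 \land q2): β-rule — branch into \lnot \lnot q2  //  \lnot q2.
                      branch 1.2.2.1.1.1 (add \lnot \lnot q2):
                        ○ open, literals {q1=true, q2=true, q3=true, q4=false, q5=true}.
                      branch 1.2.2.1.1.2 (add \lnot q2):
                        ○ open, literals {q1=true, q2=false, q3=true, q4=false, q5=true}.
                  branch 1.2.2.1.2 (add \lnot q1):
                    × closes — contains both q1 and \lnot q1.
              branch 1.2.2.2 (add \lnot \lnot q4):
                × closes — contains both q4 and \lnot q4.
  branch 2 (add q4):
    \lnot ((\lnot q5 \land \lnot q4) \leftrightarrow (\lnot q4 \lor \lnot q1)): β-rule — branch into (\lnot q5 \land \lnot q4), \lnot (\lnot q4 \lor \lnot q1)  //  \lnot (\lnot q5 \land \lnot q4), (\lnot q4 \lor \lnot q1).
      branch 2.1 (add (\lnot q5 \land \lnot q4), \lnot (\lnot q4 \lor \lnot q1)):
        (\lnot q5 \land \lnot q4): α-rule — add \lnot q5, \lnot q4.
        × closes — contains both q4 and \lnot q4.
      branch 2.2 (add \lnot (\lnot q5 \land \lnot q4), (\lnot q4 \lor \lnot q1)):
        \lnot ((q4 \lor \lnot q5) \leftrightarrow \lnot (\lnot q2 \land q2)): β-rule — branch into (q4 \lor \lnot q5), \lnot \lnot (\lnot q2 \land q2)  //  \lnot (q4 \lor \lnot q5), \lnot (\lnot q2 \land q2).
          branch 2.2.1 (add (q4 \lor \lnot q5), \lnot \lnot (\lnot q2 \land q2)):
            \lnot \lnot (\lnot q2 \land q2): α-rule — add \lnot q2, q2.
            × closes — contains both q2 and \lnot q2.
          branch 2.2.2 (add \lnot (q4 \lor \lnot q5), \lnot (\lnot q2 \land q2)):
            \lnot (q4 \lor \lnot q5): α-rule — add \lnot q4, \lnot \lnot q5.
            × closes — contains both q4 and \lnot q4.
7 branches closed, 2 open.
An open branch gives a countermodel: q1=true, q2=true, q3=true, q4=false, q5=true (unmentioned atoms arbitrary); under it the original formula is false.

Not valid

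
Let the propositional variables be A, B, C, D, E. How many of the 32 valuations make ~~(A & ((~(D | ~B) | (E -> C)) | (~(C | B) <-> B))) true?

13

Initial set: {~~(A & ((~(D | ~B) | (E -> C)) | (~(C | B) <-> B)))}.
~~(A & ((~(D | ~B) | (E -> C)) | (~(C | B) <-> B))): drop double negation, giving (A & ((~(D | ~B) | (E -> C)) | (~(C | B) <-> B))).
(A & ((~(D | ~B) | (E -> C)) | (~(C | B) <-> B))): α-rule — add A, ((~(D | ~B) | (E -> C)) | (~(C | B) <-> B)).
((~(D | ~B) | (E -> C)) | (~(C | B) <-> B)): β-rule — branch into (~(D | ~B) | (E -> C))  //  (~(C | B) <-> B).
  branch 1 (add (~(D | ~B) | (E -> C))):
    (~(D | ~B) | (E -> C)): β-rule — branch into ~(D | ~B)  //  (E -> C).
      branch 1.1 (add ~(D | ~B)):
        ~(D | ~B): α-rule — add ~D, ~~B.
        ○ open, literals {A=1, B=1, D=0}.
      branch 1.2 (add (E -> C)):
        (E -> C): β-rule — branch into ~E  //  C.
          branch 1.2.1 (add ~E):
            ○ open, literals {A=1, E=0}.
          branch 1.2.2 (add C):
            ○ open, literals {A=1, C=1}.
  branch 2 (add (~(C | B) <-> B)):
    (~(C | B) <-> B): β-rule — branch into ~(C | B), B  //  ~~(C | B), ~B.
      branch 2.1 (add ~(C | B), B):
        ~(C | B): α-rule — add ~C, ~B.
        × closes — contains both B and ~B.
      branch 2.2 (add ~~(C | B), ~B):
        ~~(C | B): β-rule — branch into C  //  B.
          branch 2.2.1 (add C):
            ○ open, literals {A=1, B=0, C=1}.
          branch 2.2.2 (add B):
            × closes — contains both B and ~B.
2 branches closed, 4 open.
Each open branch fixes some atoms; the unmentioned ones are free. Counting distinct full assignments: branch {A=1, B=1, D=0} (C, E) contributes 4 new; branch {A=1, E=0} (B, C, D) contributes 6 new; branch {A=1, C=1} (B, D, E) contributes 3 new; branch {A=1, B=0, C=1} (D, E) contributes 0 new. Total: 13.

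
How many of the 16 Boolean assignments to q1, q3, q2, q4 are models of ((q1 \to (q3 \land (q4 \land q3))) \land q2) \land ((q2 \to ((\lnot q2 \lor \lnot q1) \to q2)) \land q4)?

Initial set: {T (((q1 \to (q3 \land (q4 \land q3))) \land q2) \land ((q2 \to ((\lnot q2 \lor \lnot q1) \to q2)) \land q4))}.
T (((q1 \to (q3 \land (q4 \land q3))) \land q2) \land ((q2 \to ((\lnot q2 \lor \lnot q1) \to q2)) \land q4)): α-rule — add T ((q1 \to (q3 \land (q4 \land q3))) \land q2), T ((q2 \to ((\lnot q2 \lor \lnot q1) \to q2)) \land q4).
T ((q1 \to (q3 \land (q4 \land q3))) \land q2): α-rule — add T (q1 \to (q3 \land (q4 \land q3))), T q2.
T ((q2 \to ((\lnot q2 \lor \lnot q1) \to q2)) \land q4): α-rule — add T (q2 \to ((\lnot q2 \lor \lnot q1) \to q2)), T q4.
T (q1 \to (q3 \land (q4 \land q3))): β-rule — branch into F q1  //  T (q3 \land (q4 \land q3)).
  branch 1 (add F q1):
    T (q2 \to ((\lnot q2 \lor \lnot q1) \to q2)): β-rule — branch into F q2  //  T ((\lnot q2 \lor \lnot q1) \to q2).
      branch 1.1 (add F q2):
        × closes — contains both q2 and \lnot q2.
      branch 1.2 (add T ((\lnot q2 \lor \lnot q1) \to q2)):
        T ((\lnot q2 \lor \lnot q1) \to q2): β-rule — branch into F (\lnot q2 \lor \lnot q1)  //  T q2.
          branch 1.2.1 (add F (\lnot q2 \lor \lnot q1)):
            F (\lnot q2 \lor \lnot q1): α-rule — add F \lnot q2, F \lnot q1.
            × closes — contains both q1 and \lnot q1.
          branch 1.2.2 (add T q2):
            ○ open, literals {q1=false, q2=true, q4=true}.
  branch 2 (add T (q3 \land (q4 \land q3))):
    T (q3 \land (q4 \land q3)): α-rule — add T q3, T (q4 \land q3).
    T (q4 \land q3): α-rule — add T q4, T q3.
    T (q2 \to ((\lnot q2 \lor \lnot q1) \to q2)): β-rule — branch into F q2  //  T ((\lnot q2 \lor \lnot q1) \to q2).
      branch 2.1 (add F q2):
        × closes — contains both q2 and \lnot q2.
      branch 2.2 (add T ((\lnot q2 \lor \lnot q1) \to q2)):
        T ((\lnot q2 \lor \lnot q1) \to q2): β-rule — branch into F (\lnot q2 \lor \lnot q1)  //  T q2.
          branch 2.2.1 (add F (\lnot q2 \lor \lnot q1)):
            F (\lnot q2 \lor \lnot q1): α-rule — add F \lnot q2, F \lnot q1.
            ○ open, literals {q1=true, q2=true, q3=true, q4=true}.
          branch 2.2.2 (add T q2):
            ○ open, literals {q2=true, q3=true, q4=true}.
3 branches closed, 3 open.
Each open branch fixes some atoms; the unmentioned ones are free. Counting distinct full assignments: branch {q1=false, q2=true, q4=true} (q3) contributes 2 new; branch {q1=true, q2=true, q3=true, q4=true} (none free) contributes 1 new; branch {q2=true, q3=true, q4=true} (q1) contributes 0 new. Total: 3.

3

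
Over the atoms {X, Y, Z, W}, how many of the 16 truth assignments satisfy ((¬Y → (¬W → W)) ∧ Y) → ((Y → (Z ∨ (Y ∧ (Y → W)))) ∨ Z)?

Initial set: {(((¬Y → (¬W → W)) ∧ Y) → ((Y → (Z ∨ (Y ∧ (Y → W)))) ∨ Z))}.
(((¬Y → (¬W → W)) ∧ Y) → ((Y → (Z ∨ (Y ∧ (Y → W)))) ∨ Z)): β-rule — branch into ¬((¬Y → (¬W → W)) ∧ Y)  //  ((Y → (Z ∨ (Y ∧ (Y → W)))) ∨ Z).
  branch 1 (add ¬((¬Y → (¬W → W)) ∧ Y)):
    ¬((¬Y → (¬W → W)) ∧ Y): β-rule — branch into ¬(¬Y → (¬W → W))  //  ¬Y.
      branch 1.1 (add ¬(¬Y → (¬W → W))):
        ¬(¬Y → (¬W → W)): α-rule — add ¬Y, ¬(¬W → W).
        ¬(¬W → W): α-rule — add ¬W, ¬W.
        ○ open, literals {W=false, Y=false}.
      branch 1.2 (add ¬Y):
        ○ open, literals {Y=false}.
  branch 2 (add ((Y → (Z ∨ (Y ∧ (Y → W)))) ∨ Z)):
    ((Y → (Z ∨ (Y ∧ (Y → W)))) ∨ Z): β-rule — branch into (Y → (Z ∨ (Y ∧ (Y → W))))  //  Z.
      branch 2.1 (add (Y → (Z ∨ (Y ∧ (Y → W))))):
        (Y → (Z ∨ (Y ∧ (Y → W)))): β-rule — branch into ¬Y  //  (Z ∨ (Y ∧ (Y → W))).
          branch 2.1.1 (add ¬Y):
            ○ open, literals {Y=false}.
          branch 2.1.2 (add (Z ∨ (Y ∧ (Y → W)))):
            (Z ∨ (Y ∧ (Y → W))): β-rule — branch into Z  //  (Y ∧ (Y → W)).
              branch 2.1.2.1 (add Z):
                ○ open, literals {Z=true}.
              branch 2.1.2.2 (add (Y ∧ (Y → W))):
                (Y ∧ (Y → W)): α-rule — add Y, (Y → W).
                (Y → W): β-rule — branch into ¬Y  //  W.
                  branch 2.1.2.2.1 (add ¬Y):
                    × closes — contains both Y and ¬Y.
                  branch 2.1.2.2.2 (add W):
                    ○ open, literals {W=true, Y=true}.
      branch 2.2 (add Z):
        ○ open, literals {Z=true}.
1 branch closed, 6 open.
Each open branch fixes some atoms; the unmentioned ones are free. Counting distinct full assignments: branch {W=false, Y=false} (X, Z) contributes 4 new; branch {Y=false} (X, Z, W) contributes 4 new; branch {Y=false} (X, Z, W) contributes 0 new; branch {Z=true} (X, Y, W) contributes 4 new; branch {W=true, Y=true} (X, Z) contributes 2 new; branch {Z=true} (X, Y, W) contributes 0 new. Total: 14.

14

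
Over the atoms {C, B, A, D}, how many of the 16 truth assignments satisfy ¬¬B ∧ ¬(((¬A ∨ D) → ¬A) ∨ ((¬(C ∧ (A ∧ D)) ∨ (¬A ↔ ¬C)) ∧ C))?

1

Initial set: {(¬¬B ∧ ¬(((¬A ∨ D) → ¬A) ∨ ((¬(C ∧ (A ∧ D)) ∨ (¬A ↔ ¬C)) ∧ C)))}.
(¬¬B ∧ ¬(((¬A ∨ D) → ¬A) ∨ ((¬(C ∧ (A ∧ D)) ∨ (¬A ↔ ¬C)) ∧ C))): α-rule — add ¬¬B, ¬(((¬A ∨ D) → ¬A) ∨ ((¬(C ∧ (A ∧ D)) ∨ (¬A ↔ ¬C)) ∧ C)).
¬¬B: drop double negation, giving B.
¬(((¬A ∨ D) → ¬A) ∨ ((¬(C ∧ (A ∧ D)) ∨ (¬A ↔ ¬C)) ∧ C)): α-rule — add ¬((¬A ∨ D) → ¬A), ¬((¬(C ∧ (A ∧ D)) ∨ (¬A ↔ ¬C)) ∧ C).
¬((¬A ∨ D) → ¬A): α-rule — add (¬A ∨ D), ¬¬A.
¬((¬(C ∧ (A ∧ D)) ∨ (¬A ↔ ¬C)) ∧ C): β-rule — branch into ¬(¬(C ∧ (A ∧ D)) ∨ (¬A ↔ ¬C))  //  ¬C.
  branch 1 (add ¬(¬(C ∧ (A ∧ D)) ∨ (¬A ↔ ¬C))):
    ¬(¬(C ∧ (A ∧ D)) ∨ (¬A ↔ ¬C)): α-rule — add ¬¬(C ∧ (A ∧ D)), ¬(¬A ↔ ¬C).
    ¬¬(C ∧ (A ∧ D)): α-rule — add C, (A ∧ D).
    (A ∧ D): α-rule — add A, D.
    (¬A ∨ D): β-rule — branch into ¬A  //  D.
      branch 1.1 (add ¬A):
        × closes — contains both A and ¬A.
      branch 1.2 (add D):
        ¬(¬A ↔ ¬C): β-rule — branch into ¬A, ¬¬C  //  ¬¬A, ¬C.
          branch 1.2.1 (add ¬A, ¬¬C):
            × closes — contains both A and ¬A.
          branch 1.2.2 (add ¬¬A, ¬C):
            × closes — contains both C and ¬C.
  branch 2 (add ¬C):
    (¬A ∨ D): β-rule — branch into ¬A  //  D.
      branch 2.1 (add ¬A):
        × closes — contains both A and ¬A.
      branch 2.2 (add D):
        ○ open, literals {A=T, B=T, C=F, D=T}.
4 branches closed, 1 open.
Each open branch fixes some atoms; the unmentioned ones are free. Counting distinct full assignments: branch {A=T, B=T, C=F, D=T} (none free) contributes 1 new. Total: 1.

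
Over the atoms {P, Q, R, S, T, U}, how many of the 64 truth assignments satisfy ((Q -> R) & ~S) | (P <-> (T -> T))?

44

Initial set: {T (((Q -> R) & ~S) | (P <-> (T -> T)))}.
T (((Q -> R) & ~S) | (P <-> (T -> T))): β-rule — branch into T ((Q -> R) & ~S)  //  T (P <-> (T -> T)).
  branch 1 (add T ((Q -> R) & ~S)):
    T ((Q -> R) & ~S): α-rule — add T (Q -> R), T ~S.
    T (Q -> R): β-rule — branch into F Q  //  T R.
      branch 1.1 (add F Q):
        ○ open, literals {Q=false, S=false}.
      branch 1.2 (add T R):
        ○ open, literals {R=true, S=false}.
  branch 2 (add T (P <-> (T -> T))):
    T (P <-> (T -> T)): β-rule — branch into T P, T (T -> T)  //  F P, F (T -> T).
      branch 2.1 (add T P, T (T -> T)):
        T (T -> T): β-rule — branch into F T  //  T T.
          branch 2.1.1 (add F T):
            ○ open, literals {P=true, T=false}.
          branch 2.1.2 (add T T):
            ○ open, literals {P=true, T=true}.
      branch 2.2 (add F P, F (T -> T)):
        F (T -> T): α-rule — add T T, F T.
        × closes — contains both T and ~T.
1 branch closed, 4 open.
Each open branch fixes some atoms; the unmentioned ones are free. Counting distinct full assignments: branch {Q=false, S=false} (P, R, T, U) contributes 16 new; branch {R=true, S=false} (P, Q, T, U) contributes 8 new; branch {P=true, T=false} (Q, R, S, U) contributes 10 new; branch {P=true, T=true} (Q, R, S, U) contributes 10 new. Total: 44.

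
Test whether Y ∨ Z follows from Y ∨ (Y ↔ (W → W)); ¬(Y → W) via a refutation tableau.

Initial set: {T (Y ∨ (Y ↔ (W → W))); T ¬(Y → W); F (Y ∨ Z)}.
T ¬(Y → W): α-rule — add T Y, F W.
F (Y ∨ Z): α-rule — add F Y, F Z.
× closes — contains both Y and ¬Y.
All 1 branch closes.
Every branch closed, so the premises entail the conclusion.

Yes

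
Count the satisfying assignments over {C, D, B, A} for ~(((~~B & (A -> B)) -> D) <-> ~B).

4

Initial set: {~(((~~B & (A -> B)) -> D) <-> ~B)}.
~(((~~B & (A -> B)) -> D) <-> ~B): β-rule — branch into ((~~B & (A -> B)) -> D), ~~B  //  ~((~~B & (A -> B)) -> D), ~B.
  branch 1 (add ((~~B & (A -> B)) -> D), ~~B):
    ((~~B & (A -> B)) -> D): β-rule — branch into ~(~~B & (A -> B))  //  D.
      branch 1.1 (add ~(~~B & (A -> B))):
        ~(~~B & (A -> B)): β-rule — branch into ~~~B  //  ~(A -> B).
          branch 1.1.1 (add ~~~B):
            ~~~B: drop double negation, giving ~B.
            × closes — contains both B and ~B.
          branch 1.1.2 (add ~(A -> B)):
            ~(A -> B): α-rule — add A, ~B.
            × closes — contains both B and ~B.
      branch 1.2 (add D):
        ○ open, literals {B=T, D=T}.
  branch 2 (add ~((~~B & (A -> B)) -> D), ~B):
    ~((~~B & (A -> B)) -> D): α-rule — add (~~B & (A -> B)), ~D.
    (~~B & (A -> B)): α-rule — add ~~B, (A -> B).
    ~~B: drop double negation, giving B.
    × closes — contains both B and ~B.
3 branches closed, 1 open.
Each open branch fixes some atoms; the unmentioned ones are free. Counting distinct full assignments: branch {B=T, D=T} (C, A) contributes 4 new. Total: 4.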